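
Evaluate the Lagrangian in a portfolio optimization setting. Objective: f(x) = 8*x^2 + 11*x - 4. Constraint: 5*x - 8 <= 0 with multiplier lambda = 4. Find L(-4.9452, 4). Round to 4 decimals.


Step 1: Evaluate f(x).
f(-4.9452) = 8*(-4.9452)^2 + 11*(-4.9452) - 4 = 137.2428
Step 2: Evaluate g(x).
g(-4.9452) = 5*-4.9452 - 8 = -32.726
Step 3: Compute Lagrangian.
L = 137.2428 + 4*-32.726 = 6.3388


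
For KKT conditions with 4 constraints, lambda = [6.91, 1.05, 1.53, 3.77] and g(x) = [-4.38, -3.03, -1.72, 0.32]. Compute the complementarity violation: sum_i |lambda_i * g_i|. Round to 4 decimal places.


KKT complementary slackness check:
lambda_1 * g_1 = 6.91 * -4.38 = -30.2658
lambda_2 * g_2 = 1.05 * -3.03 = -3.1815
lambda_3 * g_3 = 1.53 * -1.72 = -2.6316
lambda_4 * g_4 = 3.77 * 0.32 = 1.2064
Total violation = 30.2658 + 3.1815 + 2.6316 + 1.2064 = 37.2853


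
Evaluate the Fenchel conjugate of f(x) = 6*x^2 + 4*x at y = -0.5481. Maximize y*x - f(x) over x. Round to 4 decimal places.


f*(y) = sup_x {y*x - a*x^2 - b*x} = sup_x {(y-b)*x - a*x^2}
FOC: (y - b) - 2a*x = 0 => x* = (y - b)/(2a)
x* = (-0.5481 - 4)/(2*6) = -0.379
f*(-0.5481) = (y-b)^2/(4a) = (-0.5481 - 4)^2/(4*6)
= 20.6852/24 = 0.8619


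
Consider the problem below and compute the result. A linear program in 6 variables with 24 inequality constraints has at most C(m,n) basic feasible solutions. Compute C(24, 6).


Each vertex corresponds to some choice of n active constraints out of m, so the number of vertices is at most C(m, n) = m! / (n!(m-n)!).
m = 24, n = 6
Numerator: 24 * 23 * 22 * 21 * 20 * 19
Denominator: 6! = 720
C(24, 6) = 134596


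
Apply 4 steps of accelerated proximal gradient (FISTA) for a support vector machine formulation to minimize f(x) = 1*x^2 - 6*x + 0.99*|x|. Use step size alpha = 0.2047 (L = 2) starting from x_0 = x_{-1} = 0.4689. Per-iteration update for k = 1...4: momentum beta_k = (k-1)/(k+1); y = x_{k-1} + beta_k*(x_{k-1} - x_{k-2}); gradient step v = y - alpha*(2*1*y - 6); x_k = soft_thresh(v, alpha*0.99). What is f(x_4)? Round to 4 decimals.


FISTA on f(x) = 1*x^2 - 6*x + 0.99*|x|
L = 2, alpha = 0.2047
Iteration 1: beta = 0.0, y = 0.4689 + 0.0*(0.4689 - 0.4689) = 0.4689
  grad(y) = -5.0622, v = y - alpha*grad = 1.5051
  prox(v) = soft_thresh(1.5051, 0.2027) = 1.3025
Iteration 2: beta = 0.3333, y = 1.3025 + 0.3333*(1.3025 - 0.4689) = 1.5803
  grad(y) = -2.8393, v = y - alpha*grad = 2.1615
  prox(v) = soft_thresh(2.1615, 0.2027) = 1.9589
Iteration 3: beta = 0.5, y = 1.9589 + 0.5*(1.9589 - 1.3025) = 2.2871
  grad(y) = -1.4258, v = y - alpha*grad = 2.579
  prox(v) = soft_thresh(2.579, 0.2027) = 2.3763
Iteration 4: beta = 0.6, y = 2.3763 + 0.6*(2.3763 - 1.9589) = 2.6268
  grad(y) = -0.7465, v = y - alpha*grad = 2.7796
  prox(v) = soft_thresh(2.7796, 0.2027) = 2.5769
f(x_4) = 1*2.5769^2 - 6*2.5769 + 0.99*|2.5769| = -6.2699


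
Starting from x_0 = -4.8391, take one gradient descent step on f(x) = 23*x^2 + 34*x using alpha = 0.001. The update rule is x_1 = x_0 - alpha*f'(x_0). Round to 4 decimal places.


We compute the gradient at x_0 and apply the update.
f'(x) = 46*x + 34
f'(-4.8391) = 46*-4.8391 + 34 = -188.5986
x_1 = -4.8391 - 0.001*-188.5986 = -4.6505


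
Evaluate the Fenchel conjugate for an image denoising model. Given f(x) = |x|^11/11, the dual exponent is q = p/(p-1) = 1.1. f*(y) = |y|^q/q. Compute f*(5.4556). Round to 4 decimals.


The conjugate exponent q satisfies 1/p + 1/q = 1.
p = 11, so q = 11/(11 - 1) = 1.1
|y|^q = 5.4556^1.1 = 6.4644
f*(5.4556) = 6.4644 / 1.1 = 5.8767


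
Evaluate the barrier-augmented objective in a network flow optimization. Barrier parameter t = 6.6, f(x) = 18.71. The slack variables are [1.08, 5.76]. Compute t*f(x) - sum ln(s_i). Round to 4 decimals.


Step 1: Compute log-barrier.
ln values: [0.077, 1.7509]
phi = -(0.077 + 1.7509) = -1.8279
Step 2: Compute augmented objective.
t*f(x) = 6.6*18.71 = 123.486
Total = 123.486 - 1.8279 = 121.6581


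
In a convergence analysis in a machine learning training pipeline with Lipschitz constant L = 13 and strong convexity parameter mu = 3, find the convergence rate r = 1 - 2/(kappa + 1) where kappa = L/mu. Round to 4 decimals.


Step 1: Compute the condition number.
kappa = L/mu = 13/3 = 4.3333
Step 2: Compute the convergence rate.
r = 1 - 2/(kappa + 1) = 1 - 2*mu/(L + mu) = (L - mu)/(L + mu) = 10/16 = 0.625


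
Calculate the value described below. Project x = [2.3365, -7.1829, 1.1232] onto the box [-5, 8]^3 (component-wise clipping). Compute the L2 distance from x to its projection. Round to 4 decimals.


Project each component onto [-5, 8].
clip(2.3365) = 2.3365, clip(-7.1829) = -5.0, clip(1.1232) = 1.1232
Projection = [2.3365, -5.0, 1.1232]
Squared diffs: [0.0, 4.7651, 0.0]
Distance = sqrt(4.7651) = 2.1829


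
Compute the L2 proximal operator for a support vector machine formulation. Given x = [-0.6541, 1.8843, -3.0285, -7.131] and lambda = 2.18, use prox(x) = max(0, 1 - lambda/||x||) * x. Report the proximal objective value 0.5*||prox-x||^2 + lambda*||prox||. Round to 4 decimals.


Step 1: Compute ||x||.
||x|| = 8.0001
Step 2: Compute scaling factor.
scale = max(0, 1 - 2.18/8.0001) = 0.7275
Step 3: prox(x) = [-0.4759, 1.3708, -2.2032, -5.1878]
||prox(x)|| = 5.8201
Step 4: Proximal objective.
0.5*||prox-x||^2 = 2.3762
lambda*||prox|| = 12.6878
Total = 15.064


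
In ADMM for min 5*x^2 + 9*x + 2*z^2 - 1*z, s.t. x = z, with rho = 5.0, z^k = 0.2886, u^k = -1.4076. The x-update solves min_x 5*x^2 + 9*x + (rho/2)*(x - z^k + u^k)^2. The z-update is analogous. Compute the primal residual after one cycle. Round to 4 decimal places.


ADMM iteration with rho = 5.0, z^k = 0.2886, u^k = -1.4076
Step 1: x-update.
Minimize 5*x^2 + 9*x + (5.0/2)*(x - 0.2886 - 1.4076)^2
FOC: (2*5 + 5.0)*x = -9 + 5.0*(0.2886 + 1.4076)
x^{k+1} = -0.0346
Step 2: z-update.
Minimize 2*z^2 - 1*z + (5.0/2)*(-0.0346 - z - 1.4076)^2
FOC: (2*2 + 5.0)*z = 1 + 5.0*(-0.0346 - 1.4076)
z^{k+1} = -0.6901
Step 3: u-update.
u^{k+1} = -1.4076 - 0.0346 + 0.6901 = -0.7521
Step 4: Primal residual = |-0.0346 + 0.6901| = 0.6555


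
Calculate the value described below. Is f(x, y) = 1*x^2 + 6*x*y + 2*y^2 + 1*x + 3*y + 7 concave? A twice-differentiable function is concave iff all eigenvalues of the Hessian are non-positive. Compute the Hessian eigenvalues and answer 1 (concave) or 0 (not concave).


The Hessian of f(x,y) = 1*x^2 + 6*x*y + 2*y^2 + 1*x + 3*y + 7 is:
H = [[2, 6], [6, 4]]
Trace = 2 + 4 = 6
Determinant = 2*4 - (6)^2 = -28
Discriminant = (6)^2 - 4*-28 = 148.0
Eigenvalues: lambda_1 = -3.0828, lambda_2 = 9.0828
The function is not concave.

0


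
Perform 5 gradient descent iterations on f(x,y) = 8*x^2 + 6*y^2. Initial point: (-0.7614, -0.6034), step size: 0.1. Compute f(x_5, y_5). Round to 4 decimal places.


Gradient descent on f(x,y) = 8*x^2 + 6*y^2.
Starting point: (-0.7614, -0.6034), alpha = 0.1
Step 1: grad_x = 2*8*-0.7614 = -12.1824, grad_y = 2*6*-0.6034 = -7.2408
  x_1 = -0.7614 - 0.1*-12.1824 = 0.4568
  y_1 = -0.6034 - 0.1*-7.2408 = 0.1207
Step 2: grad_x = 2*8*0.4568 = 7.3094, grad_y = 2*6*0.1207 = 1.4482
  x_2 = 0.4568 - 0.1*7.3094 = -0.2741
  y_2 = 0.1207 - 0.1*1.4482 = -0.0241
Step 3: grad_x = 2*8*-0.2741 = -4.3857, grad_y = 2*6*-0.0241 = -0.2896
  x_3 = -0.2741 - 0.1*-4.3857 = 0.1645
  y_3 = -0.0241 - 0.1*-0.2896 = 0.0048
Step 4: grad_x = 2*8*0.1645 = 2.6314, grad_y = 2*6*0.0048 = 0.0579
  x_4 = 0.1645 - 0.1*2.6314 = -0.0987
  y_4 = 0.0048 - 0.1*0.0579 = -0.001
Step 5: grad_x = 2*8*-0.0987 = -1.5788, grad_y = 2*6*-0.001 = -0.0116
  x_5 = -0.0987 - 0.1*-1.5788 = 0.0592
  y_5 = -0.001 - 0.1*-0.0116 = 0.0002
f(0.0592, 0.0002) = 8*0.0592^2 + 6*0.0002^2 = 0.028


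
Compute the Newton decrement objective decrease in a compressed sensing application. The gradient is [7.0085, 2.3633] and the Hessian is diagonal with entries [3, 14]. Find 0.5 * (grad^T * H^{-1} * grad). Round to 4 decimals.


Step 1: H is diagonal, so H^(-1) * g = [2.3362, 0.1688].
Step 2: g^T H^(-1) g = sum_i g_i^2 / H_ii
  = (7.0085)^2/3 + (2.3633)^2/14
  = 16.373 + 0.3989 = 16.772
Step 3: Objective decrease = 0.5 * g^T H^(-1) g = 8.386


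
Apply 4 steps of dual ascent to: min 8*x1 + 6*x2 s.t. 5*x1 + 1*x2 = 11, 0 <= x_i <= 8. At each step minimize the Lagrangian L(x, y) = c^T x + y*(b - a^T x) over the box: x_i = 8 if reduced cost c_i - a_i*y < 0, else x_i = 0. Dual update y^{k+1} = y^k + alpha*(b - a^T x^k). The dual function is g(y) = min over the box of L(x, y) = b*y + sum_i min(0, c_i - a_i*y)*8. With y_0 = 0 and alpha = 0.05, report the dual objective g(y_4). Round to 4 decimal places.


Dual ascent for LP: min 8*x1 + 6*x2, 5*x1 + 1*x2 = 11, 0 <= x_i <= 8
Step 1: y^k = 0.0, reduced costs: (8.0, 6.0)
  x^k = (0.0, 0.0), subgradient = b - a^T x = 11.0
  y^{k+1} = 0.0 + 0.05*11.0 = 0.55
Step 2: y^k = 0.55, reduced costs: (5.25, 5.45)
  x^k = (0.0, 0.0), subgradient = b - a^T x = 11.0
  y^{k+1} = 0.55 + 0.05*11.0 = 1.1
Step 3: y^k = 1.1, reduced costs: (2.5, 4.9)
  x^k = (0.0, 0.0), subgradient = b - a^T x = 11.0
  y^{k+1} = 1.1 + 0.05*11.0 = 1.65
Step 4: y^k = 1.65, reduced costs: (-0.25, 4.35)
  x^k = (8.0, 0.0), subgradient = b - a^T x = -29.0
  y^{k+1} = 1.65 + 0.05*-29.0 = 0.2
Dual objective at y_4 = 0.2: reduced costs (7.0, 5.8), box minimizer x = (0.0, 0.0)
g(y_4) = b*y + (c1 - a1*y)*x1 + (c2 - a2*y)*x2 = 11*0.2 + 7.0*0.0 + 5.8*0.0 = 2.2 + 0.0 + 0.0 = 2.2


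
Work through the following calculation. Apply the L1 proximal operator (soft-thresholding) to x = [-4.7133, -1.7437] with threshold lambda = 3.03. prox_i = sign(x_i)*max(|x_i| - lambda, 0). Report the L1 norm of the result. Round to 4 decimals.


Soft-thresholding with lambda = 3.03:
prox(-4.7133) = sign(-4.7133)*max(|-4.7133| - 3.03, 0) = -1.6833
prox(-1.7437) = sign(-1.7437)*max(|-1.7437| - 3.03, 0) = 0.0
prox(x) = [-1.6833, 0.0]
||prox(x)||_1 = 1.6833 + 0.0 = 1.6833


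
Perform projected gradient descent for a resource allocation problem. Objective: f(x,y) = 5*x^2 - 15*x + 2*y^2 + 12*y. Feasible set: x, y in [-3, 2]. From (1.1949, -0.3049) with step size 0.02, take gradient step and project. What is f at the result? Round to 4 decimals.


Step 1: Compute gradient at (1.1949, -0.3049).
grad_x = 2*5*1.1949 - 15 = -3.051
grad_y = 2*2*-0.3049 + 12 = 10.7804
Step 2: Gradient step.
x_raw = 1.1949 - 0.02*-3.051 = 1.2559
y_raw = -0.3049 - 0.02*10.7804 = -0.5205
Step 3: Project onto [-3, 2].
x_proj = clip(1.2559) = 1.2559
y_proj = clip(-0.5205) = -0.5205
Step 4: Evaluate f.
f(1.2559, -0.5205) = -16.6564


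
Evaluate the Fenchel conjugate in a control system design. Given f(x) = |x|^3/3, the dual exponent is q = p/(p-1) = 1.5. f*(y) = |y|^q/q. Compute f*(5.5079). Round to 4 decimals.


The conjugate exponent q satisfies 1/p + 1/q = 1.
p = 3, so q = 3/(3 - 1) = 1.5
|y|^q = 5.5079^1.5 = 12.9264
f*(5.5079) = 12.9264 / 1.5 = 8.6176


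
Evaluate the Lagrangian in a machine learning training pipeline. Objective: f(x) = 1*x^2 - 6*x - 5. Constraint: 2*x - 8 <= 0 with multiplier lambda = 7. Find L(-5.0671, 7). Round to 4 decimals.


Step 1: Evaluate f(x).
f(-5.0671) = 1*(-5.0671)^2 - 6*(-5.0671) - 5 = 51.0781
Step 2: Evaluate g(x).
g(-5.0671) = 2*-5.0671 - 8 = -18.1342
Step 3: Compute Lagrangian.
L = 51.0781 + 7*-18.1342 = -75.8613


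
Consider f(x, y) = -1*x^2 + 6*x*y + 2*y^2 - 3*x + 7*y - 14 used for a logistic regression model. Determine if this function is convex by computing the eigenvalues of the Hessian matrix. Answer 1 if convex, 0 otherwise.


The Hessian of f(x,y) = -1*x^2 + 6*x*y + 2*y^2 - 3*x + 7*y - 14 is:
H = [[-2, 6], [6, 4]]
Trace = -2 + 4 = 2
Determinant = -2*4 - (6)^2 = -44
Discriminant = (2)^2 - 4*-44 = 180.0
Eigenvalues: lambda_1 = -5.7082, lambda_2 = 7.7082
The function is not convex.

0


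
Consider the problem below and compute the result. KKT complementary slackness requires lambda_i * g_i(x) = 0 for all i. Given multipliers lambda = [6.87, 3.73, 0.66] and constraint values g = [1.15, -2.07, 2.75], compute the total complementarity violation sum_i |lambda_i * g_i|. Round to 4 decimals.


KKT complementary slackness check:
lambda_1 * g_1 = 6.87 * 1.15 = 7.9005
lambda_2 * g_2 = 3.73 * -2.07 = -7.7211
lambda_3 * g_3 = 0.66 * 2.75 = 1.815
Total violation = 7.9005 + 7.7211 + 1.815 = 17.4366


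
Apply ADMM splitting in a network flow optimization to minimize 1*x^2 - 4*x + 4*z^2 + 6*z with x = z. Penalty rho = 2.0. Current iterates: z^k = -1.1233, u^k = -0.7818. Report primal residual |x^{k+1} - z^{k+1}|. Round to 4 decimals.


ADMM iteration with rho = 2.0, z^k = -1.1233, u^k = -0.7818
Step 1: x-update.
Minimize 1*x^2 - 4*x + (2.0/2)*(x + 1.1233 - 0.7818)^2
FOC: (2*1 + 2.0)*x = 4 + 2.0*(-1.1233 + 0.7818)
x^{k+1} = 0.8293
Step 2: z-update.
Minimize 4*z^2 + 6*z + (2.0/2)*(0.8293 - z - 0.7818)^2
FOC: (2*4 + 2.0)*z = -6 + 2.0*(0.8293 - 0.7818)
z^{k+1} = -0.5905
Step 3: u-update.
u^{k+1} = -0.7818 + 0.8293 + 0.5905 = 0.638
Step 4: Primal residual = |0.8293 + 0.5905| = 1.4198


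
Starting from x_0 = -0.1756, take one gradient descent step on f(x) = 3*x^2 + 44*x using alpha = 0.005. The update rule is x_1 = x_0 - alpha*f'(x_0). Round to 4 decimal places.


We compute the gradient at x_0 and apply the update.
f'(x) = 6*x + 44
f'(-0.1756) = 6*-0.1756 + 44 = 42.9464
x_1 = -0.1756 - 0.005*42.9464 = -0.3903


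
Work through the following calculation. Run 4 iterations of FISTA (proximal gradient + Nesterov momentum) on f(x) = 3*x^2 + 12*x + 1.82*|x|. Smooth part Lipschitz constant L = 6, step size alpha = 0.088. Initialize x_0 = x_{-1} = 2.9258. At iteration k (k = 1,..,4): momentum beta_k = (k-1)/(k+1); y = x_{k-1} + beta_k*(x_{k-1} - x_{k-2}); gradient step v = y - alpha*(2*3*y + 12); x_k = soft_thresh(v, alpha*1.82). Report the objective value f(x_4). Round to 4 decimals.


FISTA on f(x) = 3*x^2 + 12*x + 1.82*|x|
L = 6, alpha = 0.088
Iteration 1: beta = 0.0, y = 2.9258 + 0.0*(2.9258 - 2.9258) = 2.9258
  grad(y) = 29.5548, v = y - alpha*grad = 0.325
  prox(v) = soft_thresh(0.325, 0.1602) = 0.1648
Iteration 2: beta = 0.3333, y = 0.1648 + 0.3333*(0.1648 - 2.9258) = -0.7555
  grad(y) = 7.4669, v = y - alpha*grad = -1.4126
  prox(v) = soft_thresh(-1.4126, 0.1602) = -1.2524
Iteration 3: beta = 0.5, y = -1.2524 + 0.5*(-1.2524 - 0.1648) = -1.9611
  grad(y) = 0.2336, v = y - alpha*grad = -1.9816
  prox(v) = soft_thresh(-1.9816, 0.1602) = -1.8215
Iteration 4: beta = 0.6, y = -1.8215 + 0.6*(-1.8215 + 1.2524) = -2.1629
  grad(y) = -0.9773, v = y - alpha*grad = -2.0769
  prox(v) = soft_thresh(-2.0769, 0.1602) = -1.9167
f(x_4) = 3*(-1.9167)^2 + 12*(-1.9167) + 1.82*|-1.9167| = -8.4908


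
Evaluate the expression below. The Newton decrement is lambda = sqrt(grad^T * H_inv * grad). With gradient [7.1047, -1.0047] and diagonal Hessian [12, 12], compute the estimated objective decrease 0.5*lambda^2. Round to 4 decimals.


Step 1: H is diagonal, so H^(-1) * g = [0.5921, -0.0837].
Step 2: g^T H^(-1) g = sum_i g_i^2 / H_ii
  = (7.1047)^2/12 + (-1.0047)^2/12
  = 4.2064 + 0.0841 = 4.2905
Step 3: Objective decrease = 0.5 * g^T H^(-1) g = 2.1453


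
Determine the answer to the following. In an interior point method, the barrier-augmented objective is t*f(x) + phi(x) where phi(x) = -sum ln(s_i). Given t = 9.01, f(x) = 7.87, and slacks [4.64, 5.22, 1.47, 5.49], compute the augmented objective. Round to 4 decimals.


Step 1: Compute log-barrier.
ln values: [1.5347, 1.6525, 0.3853, 1.7029]
phi = -(1.5347 + 1.6525 + 0.3853 + 1.7029) = -5.2754
Step 2: Compute augmented objective.
t*f(x) = 9.01*7.87 = 70.9087
Total = 70.9087 - 5.2754 = 65.6333


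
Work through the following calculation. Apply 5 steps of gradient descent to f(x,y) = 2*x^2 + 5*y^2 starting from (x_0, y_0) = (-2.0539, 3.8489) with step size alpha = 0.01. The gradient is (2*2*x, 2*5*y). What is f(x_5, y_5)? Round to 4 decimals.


Gradient descent on f(x,y) = 2*x^2 + 5*y^2.
Starting point: (-2.0539, 3.8489), alpha = 0.01
Step 1: grad_x = 2*2*-2.0539 = -8.2156, grad_y = 2*5*3.8489 = 38.489
  x_1 = -2.0539 - 0.01*-8.2156 = -1.9717
  y_1 = 3.8489 - 0.01*38.489 = 3.464
Step 2: grad_x = 2*2*-1.9717 = -7.887, grad_y = 2*5*3.464 = 34.6401
  x_2 = -1.9717 - 0.01*-7.887 = -1.8929
  y_2 = 3.464 - 0.01*34.6401 = 3.1176
Step 3: grad_x = 2*2*-1.8929 = -7.5715, grad_y = 2*5*3.1176 = 31.1761
  x_3 = -1.8929 - 0.01*-7.5715 = -1.8172
  y_3 = 3.1176 - 0.01*31.1761 = 2.8058
Step 4: grad_x = 2*2*-1.8172 = -7.2686, grad_y = 2*5*2.8058 = 28.0585
  x_4 = -1.8172 - 0.01*-7.2686 = -1.7445
  y_4 = 2.8058 - 0.01*28.0585 = 2.5253
Step 5: grad_x = 2*2*-1.7445 = -6.9779, grad_y = 2*5*2.5253 = 25.2526
  x_5 = -1.7445 - 0.01*-6.9779 = -1.6747
  y_5 = 2.5253 - 0.01*25.2526 = 2.2727
f(-1.6747, 2.2727) = 2*(-1.6747)^2 + 5*2.2727^2 = 31.4359


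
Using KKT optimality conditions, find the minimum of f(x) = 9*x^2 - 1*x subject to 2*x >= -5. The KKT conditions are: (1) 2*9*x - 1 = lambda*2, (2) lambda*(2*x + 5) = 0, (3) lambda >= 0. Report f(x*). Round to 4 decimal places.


Step 1: Try lambda = 0 (constraint inactive).
Stationarity: 2*9*x - 1 = 0
x* = 1/(2*9) = 1/18 = 0.0556 (rounded; the exact value 1/18 is used below)
Check constraint: 2*0.0556 = 0.1112 >= -5 -- satisfied.
Step 2: Compute optimal value.
f(x*) = 9*(1/18)^2 - 1*(1/18) = -0.0278


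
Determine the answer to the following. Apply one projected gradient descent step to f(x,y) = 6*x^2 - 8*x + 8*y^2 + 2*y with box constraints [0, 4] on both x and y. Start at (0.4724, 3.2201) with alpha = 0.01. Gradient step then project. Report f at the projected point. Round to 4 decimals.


Step 1: Compute gradient at (0.4724, 3.2201).
grad_x = 2*6*0.4724 - 8 = -2.3312
grad_y = 2*8*3.2201 + 2 = 53.5216
Step 2: Gradient step.
x_raw = 0.4724 - 0.01*-2.3312 = 0.4957
y_raw = 3.2201 - 0.01*53.5216 = 2.6849
Step 3: Project onto [0, 4].
x_proj = clip(0.4957) = 0.4957
y_proj = clip(2.6849) = 2.6849
Step 4: Evaluate f.
f(0.4957, 2.6849) = 60.5473


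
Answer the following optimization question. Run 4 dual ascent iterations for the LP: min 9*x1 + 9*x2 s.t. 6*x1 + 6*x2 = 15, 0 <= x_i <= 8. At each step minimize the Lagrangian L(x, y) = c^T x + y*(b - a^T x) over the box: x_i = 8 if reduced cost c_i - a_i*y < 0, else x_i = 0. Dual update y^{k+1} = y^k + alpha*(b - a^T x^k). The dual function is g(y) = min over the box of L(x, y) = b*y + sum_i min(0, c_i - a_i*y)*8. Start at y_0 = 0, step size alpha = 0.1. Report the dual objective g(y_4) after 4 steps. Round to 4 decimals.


Dual ascent for LP: min 9*x1 + 9*x2, 6*x1 + 6*x2 = 15, 0 <= x_i <= 8
Step 1: y^k = 0.0, reduced costs: (9.0, 9.0)
  x^k = (0.0, 0.0), subgradient = b - a^T x = 15.0
  y^{k+1} = 0.0 + 0.1*15.0 = 1.5
Step 2: y^k = 1.5, reduced costs: (0.0, 0.0)
  x^k = (0.0, 0.0), subgradient = b - a^T x = 15.0
  y^{k+1} = 1.5 + 0.1*15.0 = 3.0
Step 3: y^k = 3.0, reduced costs: (-9.0, -9.0)
  x^k = (8.0, 8.0), subgradient = b - a^T x = -81.0
  y^{k+1} = 3.0 + 0.1*-81.0 = -5.1
Step 4: y^k = -5.1, reduced costs: (39.6, 39.6)
  x^k = (0.0, 0.0), subgradient = b - a^T x = 15.0
  y^{k+1} = -5.1 + 0.1*15.0 = -3.6
Dual objective at y_4 = -3.6: reduced costs (30.6, 30.6), box minimizer x = (0.0, 0.0)
g(y_4) = b*y + (c1 - a1*y)*x1 + (c2 - a2*y)*x2 = 15*(-3.6) + 30.6*0.0 + 30.6*0.0 = -54.0 + 0.0 + 0.0 = -54.0


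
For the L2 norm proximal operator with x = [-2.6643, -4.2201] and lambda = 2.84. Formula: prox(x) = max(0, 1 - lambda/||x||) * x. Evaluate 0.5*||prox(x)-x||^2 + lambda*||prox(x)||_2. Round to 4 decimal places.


Step 1: Compute ||x||.
||x|| = 4.9908
Step 2: Compute scaling factor.
scale = max(0, 1 - 2.84/4.9908) = 0.4309
Step 3: prox(x) = [-1.1482, -1.8186]
||prox(x)|| = 2.1508
Step 4: Proximal objective.
0.5*||prox-x||^2 = 4.0328
lambda*||prox|| = 6.1083
Total = 10.141


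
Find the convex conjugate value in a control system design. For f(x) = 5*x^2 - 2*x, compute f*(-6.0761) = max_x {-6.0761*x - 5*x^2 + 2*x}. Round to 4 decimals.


f*(y) = sup_x {y*x - a*x^2 - b*x} = sup_x {(y-b)*x - a*x^2}
FOC: (y - b) - 2a*x = 0 => x* = (y - b)/(2a)
x* = (-6.0761 + 2)/(2*5) = -0.4076
f*(-6.0761) = (y-b)^2/(4a) = (-6.0761 + 2)^2/(4*5)
= 16.6146/20 = 0.8307


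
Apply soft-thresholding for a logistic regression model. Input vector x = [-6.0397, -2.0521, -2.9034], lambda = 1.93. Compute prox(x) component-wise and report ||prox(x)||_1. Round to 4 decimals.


Soft-thresholding with lambda = 1.93:
prox(-6.0397) = sign(-6.0397)*max(|-6.0397| - 1.93, 0) = -4.1097
prox(-2.0521) = sign(-2.0521)*max(|-2.0521| - 1.93, 0) = -0.1221
prox(-2.9034) = sign(-2.9034)*max(|-2.9034| - 1.93, 0) = -0.9734
prox(x) = [-4.1097, -0.1221, -0.9734]
||prox(x)||_1 = 4.1097 + 0.1221 + 0.9734 = 5.2052


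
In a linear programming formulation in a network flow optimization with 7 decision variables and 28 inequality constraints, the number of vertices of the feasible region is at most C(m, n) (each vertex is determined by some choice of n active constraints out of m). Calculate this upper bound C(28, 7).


Each vertex corresponds to some choice of n active constraints out of m, so the number of vertices is at most C(m, n) = m! / (n!(m-n)!).
m = 28, n = 7
Numerator: 28 * 27 * 26 * 25 * 24 * 23 * 22
Denominator: 7! = 5040
C(28, 7) = 1184040


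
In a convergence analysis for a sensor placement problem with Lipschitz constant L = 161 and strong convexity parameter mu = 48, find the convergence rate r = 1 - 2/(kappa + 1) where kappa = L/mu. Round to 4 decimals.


Step 1: Compute the condition number.
kappa = L/mu = 161/48 = 3.3542
Step 2: Compute the convergence rate.
r = 1 - 2/(kappa + 1) = 1 - 2*mu/(L + mu) = (L - mu)/(L + mu) = 113/209 = 0.5407


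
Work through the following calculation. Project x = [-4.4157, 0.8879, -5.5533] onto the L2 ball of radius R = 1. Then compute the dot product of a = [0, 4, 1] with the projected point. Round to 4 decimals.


Step 1: Compute ||x|| (intermediates to 6 decimals).
||x|| = sqrt((-4.4157)^2 + 0.8879^2 + (-5.5533)^2) = 7.150239
Step 2: Project.
Since ||x|| > R, scale = R/||x|| = 1/7.150239 = 0.139855, proj(x) = scale * x
proj(x) = [-0.617558, 0.124177, -0.776657]
Step 3: Dot product.
a^T * proj(x) = 0*(-0.617558) + 4*0.124177 + 1*(-0.776657) = -0.2799


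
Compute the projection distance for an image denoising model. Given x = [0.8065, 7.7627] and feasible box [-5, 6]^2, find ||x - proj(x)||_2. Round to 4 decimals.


Project each component onto [-5, 6].
clip(0.8065) = 0.8065, clip(7.7627) = 6.0
Projection = [0.8065, 6.0]
Squared diffs: [0.0, 3.1071]
Distance = sqrt(3.1071) = 1.7627


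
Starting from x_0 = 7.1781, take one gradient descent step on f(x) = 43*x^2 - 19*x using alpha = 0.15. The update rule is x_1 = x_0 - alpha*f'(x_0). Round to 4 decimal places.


We compute the gradient at x_0 and apply the update.
f'(x) = 86*x - 19
f'(7.1781) = 86*7.1781 - 19 = 598.3166
x_1 = 7.1781 - 0.15*598.3166 = -82.5694


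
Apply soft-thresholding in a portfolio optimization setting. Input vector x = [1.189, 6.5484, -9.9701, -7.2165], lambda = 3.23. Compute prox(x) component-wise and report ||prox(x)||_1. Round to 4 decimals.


Soft-thresholding with lambda = 3.23:
prox(1.189) = sign(1.189)*max(|1.189| - 3.23, 0) = 0.0
prox(6.5484) = sign(6.5484)*max(|6.5484| - 3.23, 0) = 3.3184
prox(-9.9701) = sign(-9.9701)*max(|-9.9701| - 3.23, 0) = -6.7401
prox(-7.2165) = sign(-7.2165)*max(|-7.2165| - 3.23, 0) = -3.9865
prox(x) = [0.0, 3.3184, -6.7401, -3.9865]
||prox(x)||_1 = 0.0 + 3.3184 + 6.7401 + 3.9865 = 14.045


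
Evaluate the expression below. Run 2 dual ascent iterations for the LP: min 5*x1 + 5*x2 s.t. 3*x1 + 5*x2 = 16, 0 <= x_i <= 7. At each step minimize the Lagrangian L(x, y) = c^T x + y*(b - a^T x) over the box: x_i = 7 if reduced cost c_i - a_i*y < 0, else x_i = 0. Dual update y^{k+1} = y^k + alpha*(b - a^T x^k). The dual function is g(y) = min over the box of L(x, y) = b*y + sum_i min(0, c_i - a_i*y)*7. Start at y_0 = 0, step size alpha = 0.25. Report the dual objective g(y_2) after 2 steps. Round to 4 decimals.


Dual ascent for LP: min 5*x1 + 5*x2, 3*x1 + 5*x2 = 16, 0 <= x_i <= 7
Step 1: y^k = 0.0, reduced costs: (5.0, 5.0)
  x^k = (0.0, 0.0), subgradient = b - a^T x = 16.0
  y^{k+1} = 0.0 + 0.25*16.0 = 4.0
Step 2: y^k = 4.0, reduced costs: (-7.0, -15.0)
  x^k = (7.0, 7.0), subgradient = b - a^T x = -40.0
  y^{k+1} = 4.0 + 0.25*-40.0 = -6.0
Dual objective at y_2 = -6.0: reduced costs (23.0, 35.0), box minimizer x = (0.0, 0.0)
g(y_2) = b*y + (c1 - a1*y)*x1 + (c2 - a2*y)*x2 = 16*(-6.0) + 23.0*0.0 + 35.0*0.0 = -96.0 + 0.0 + 0.0 = -96.0


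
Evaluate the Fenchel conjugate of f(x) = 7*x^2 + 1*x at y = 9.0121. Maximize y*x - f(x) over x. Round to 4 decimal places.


f*(y) = sup_x {y*x - a*x^2 - b*x} = sup_x {(y-b)*x - a*x^2}
FOC: (y - b) - 2a*x = 0 => x* = (y - b)/(2a)
x* = (9.0121 - 1)/(2*7) = 0.5723
f*(9.0121) = (y-b)^2/(4a) = (9.0121 - 1)^2/(4*7)
= 64.1937/28 = 2.2926


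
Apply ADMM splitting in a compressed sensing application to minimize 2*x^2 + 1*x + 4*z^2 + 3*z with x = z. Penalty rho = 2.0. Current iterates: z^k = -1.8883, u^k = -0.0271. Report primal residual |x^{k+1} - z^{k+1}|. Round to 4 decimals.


ADMM iteration with rho = 2.0, z^k = -1.8883, u^k = -0.0271
Step 1: x-update.
Minimize 2*x^2 + 1*x + (2.0/2)*(x + 1.8883 - 0.0271)^2
FOC: (2*2 + 2.0)*x = -1 + 2.0*(-1.8883 + 0.0271)
x^{k+1} = -0.7871
Step 2: z-update.
Minimize 4*z^2 + 3*z + (2.0/2)*(-0.7871 - z - 0.0271)^2
FOC: (2*4 + 2.0)*z = -3 + 2.0*(-0.7871 - 0.0271)
z^{k+1} = -0.4628
Step 3: u-update.
u^{k+1} = -0.0271 - 0.7871 + 0.4628 = -0.3513
Step 4: Primal residual = |-0.7871 + 0.4628| = 0.3242


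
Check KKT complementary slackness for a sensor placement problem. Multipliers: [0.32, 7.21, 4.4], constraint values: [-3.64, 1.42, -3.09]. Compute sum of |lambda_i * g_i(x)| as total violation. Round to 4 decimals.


KKT complementary slackness check:
lambda_1 * g_1 = 0.32 * -3.64 = -1.1648
lambda_2 * g_2 = 7.21 * 1.42 = 10.2382
lambda_3 * g_3 = 4.4 * -3.09 = -13.596
Total violation = 1.1648 + 10.2382 + 13.596 = 24.999


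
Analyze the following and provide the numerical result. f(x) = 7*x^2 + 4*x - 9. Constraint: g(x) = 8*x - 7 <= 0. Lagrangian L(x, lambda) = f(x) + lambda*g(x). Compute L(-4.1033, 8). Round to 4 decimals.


Step 1: Evaluate f(x).
f(-4.1033) = 7*(-4.1033)^2 + 4*(-4.1033) - 9 = 92.4463
Step 2: Evaluate g(x).
g(-4.1033) = 8*-4.1033 - 7 = -39.8264
Step 3: Compute Lagrangian.
L = 92.4463 + 8*-39.8264 = -226.1649


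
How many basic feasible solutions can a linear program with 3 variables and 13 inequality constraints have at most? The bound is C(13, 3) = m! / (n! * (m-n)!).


Each vertex corresponds to some choice of n active constraints out of m, so the number of vertices is at most C(m, n) = m! / (n!(m-n)!).
m = 13, n = 3
Numerator: 13 * 12 * 11
Denominator: 3! = 6
C(13, 3) = 286


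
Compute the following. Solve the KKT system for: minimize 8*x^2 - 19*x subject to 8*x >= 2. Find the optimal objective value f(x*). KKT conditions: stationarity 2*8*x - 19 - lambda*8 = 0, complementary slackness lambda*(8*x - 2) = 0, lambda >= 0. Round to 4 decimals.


Step 1: Try lambda = 0 (constraint inactive).
Stationarity: 2*8*x - 19 = 0
x* = 19/(2*8) = 1.1875
Check constraint: 8*1.1875 = 9.5 >= 2 -- satisfied.
Step 2: Compute optimal value.
f(x*) = 8*1.1875^2 - 19*1.1875 = -11.2813


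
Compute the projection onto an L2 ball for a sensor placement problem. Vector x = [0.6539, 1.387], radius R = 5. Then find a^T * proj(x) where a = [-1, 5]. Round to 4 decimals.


Step 1: Compute ||x|| (intermediates to 6 decimals).
||x|| = sqrt(0.6539^2 + 1.387^2) = 1.533413
Step 2: Project.
Since ||x|| <= R, proj = x (no scaling needed).
proj(x) = [0.6539, 1.387]
Step 3: Dot product.
a^T * proj(x) = -1*0.6539 + 5*1.387 = 6.2811


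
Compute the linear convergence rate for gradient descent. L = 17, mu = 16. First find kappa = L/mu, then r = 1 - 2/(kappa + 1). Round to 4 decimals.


Step 1: Compute the condition number.
kappa = L/mu = 17/16 = 1.0625
Step 2: Compute the convergence rate.
r = 1 - 2/(kappa + 1) = 1 - 2*mu/(L + mu) = (L - mu)/(L + mu) = 1/33 = 0.0303


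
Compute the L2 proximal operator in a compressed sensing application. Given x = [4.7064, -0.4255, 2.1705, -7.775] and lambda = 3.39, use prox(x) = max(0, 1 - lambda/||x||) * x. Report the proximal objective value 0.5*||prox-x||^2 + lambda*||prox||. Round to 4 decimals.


Step 1: Compute ||x||.
||x|| = 9.3538
Step 2: Compute scaling factor.
scale = max(0, 1 - 3.39/9.3538) = 0.6376
Step 3: prox(x) = [3.0007, -0.2713, 1.3839, -4.9572]
||prox(x)|| = 5.9638
Step 4: Proximal objective.
0.5*||prox-x||^2 = 5.7461
lambda*||prox|| = 20.2173
Total = 25.9632


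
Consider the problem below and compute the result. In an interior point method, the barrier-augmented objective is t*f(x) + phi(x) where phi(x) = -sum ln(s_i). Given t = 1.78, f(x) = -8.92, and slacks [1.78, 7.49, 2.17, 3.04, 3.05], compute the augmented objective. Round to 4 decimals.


Step 1: Compute log-barrier.
ln values: [0.5766, 2.0136, 0.7747, 1.1119, 1.1151]
phi = -(0.5766 + 2.0136 + 0.7747 + 1.1119 + 1.1151) = -5.5919
Step 2: Compute augmented objective.
t*f(x) = 1.78*-8.92 = -15.8776
Total = -15.8776 - 5.5919 = -21.4695


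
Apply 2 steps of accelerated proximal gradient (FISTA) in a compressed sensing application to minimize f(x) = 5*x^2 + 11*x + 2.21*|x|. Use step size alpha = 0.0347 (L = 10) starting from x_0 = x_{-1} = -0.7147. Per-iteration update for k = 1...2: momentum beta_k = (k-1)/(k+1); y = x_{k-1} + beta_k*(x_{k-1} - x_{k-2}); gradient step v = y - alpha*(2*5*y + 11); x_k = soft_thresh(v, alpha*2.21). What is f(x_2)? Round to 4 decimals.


FISTA on f(x) = 5*x^2 + 11*x + 2.21*|x|
L = 10, alpha = 0.0347
Iteration 1: beta = 0.0, y = -0.7147 + 0.0*(-0.7147 + 0.7147) = -0.7147
  grad(y) = 3.853, v = y - alpha*grad = -0.8484
  prox(v) = soft_thresh(-0.8484, 0.0767) = -0.7717
Iteration 2: beta = 0.3333, y = -0.7717 + 0.3333*(-0.7717 + 0.7147) = -0.7907
  grad(y) = 3.0928, v = y - alpha*grad = -0.898
  prox(v) = soft_thresh(-0.898, 0.0767) = -0.8214
f(x_2) = 5*(-0.8214)^2 + 11*(-0.8214) + 2.21*|-0.8214| = -3.8466


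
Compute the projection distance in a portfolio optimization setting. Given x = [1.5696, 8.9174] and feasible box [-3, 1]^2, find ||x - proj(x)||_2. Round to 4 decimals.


Project each component onto [-3, 1].
clip(1.5696) = 1.0, clip(8.9174) = 1.0
Projection = [1.0, 1.0]
Squared diffs: [0.3244, 62.6852]
Distance = sqrt(63.0096) = 7.9379


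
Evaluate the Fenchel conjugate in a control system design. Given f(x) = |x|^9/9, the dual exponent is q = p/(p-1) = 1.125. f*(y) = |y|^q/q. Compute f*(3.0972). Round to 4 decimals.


The conjugate exponent q satisfies 1/p + 1/q = 1.
p = 9, so q = 9/(9 - 1) = 1.125
|y|^q = 3.0972^1.125 = 3.5673
f*(3.0972) = 3.5673 / 1.125 = 3.1709


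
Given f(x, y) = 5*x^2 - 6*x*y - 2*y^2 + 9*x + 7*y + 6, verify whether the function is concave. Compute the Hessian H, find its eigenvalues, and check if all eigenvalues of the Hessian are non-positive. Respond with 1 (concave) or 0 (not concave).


The Hessian of f(x,y) = 5*x^2 - 6*x*y - 2*y^2 + 9*x + 7*y + 6 is:
H = [[10, -6], [-6, -4]]
Trace = 10 - 4 = 6
Determinant = 10*-4 - (-6)^2 = -76
Discriminant = (6)^2 - 4*-76 = 340.0
Eigenvalues: lambda_1 = -6.2195, lambda_2 = 12.2195
The function is not concave.

0


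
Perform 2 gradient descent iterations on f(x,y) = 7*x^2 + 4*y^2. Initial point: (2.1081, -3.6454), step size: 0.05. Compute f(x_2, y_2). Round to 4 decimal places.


Gradient descent on f(x,y) = 7*x^2 + 4*y^2.
Starting point: (2.1081, -3.6454), alpha = 0.05
Step 1: grad_x = 2*7*2.1081 = 29.5134, grad_y = 2*4*-3.6454 = -29.1632
  x_1 = 2.1081 - 0.05*29.5134 = 0.6324
  y_1 = -3.6454 - 0.05*-29.1632 = -2.1872
Step 2: grad_x = 2*7*0.6324 = 8.854, grad_y = 2*4*-2.1872 = -17.4979
  x_2 = 0.6324 - 0.05*8.854 = 0.1897
  y_2 = -2.1872 - 0.05*-17.4979 = -1.3123
f(0.1897, -1.3123) = 7*0.1897^2 + 4*(-1.3123)^2 = 7.141


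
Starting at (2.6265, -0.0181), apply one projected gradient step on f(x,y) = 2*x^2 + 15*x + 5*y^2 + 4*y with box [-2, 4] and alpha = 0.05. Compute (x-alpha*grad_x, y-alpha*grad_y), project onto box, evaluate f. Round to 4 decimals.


Step 1: Compute gradient at (2.6265, -0.0181).
grad_x = 2*2*2.6265 + 15 = 25.506
grad_y = 2*5*-0.0181 + 4 = 3.819
Step 2: Gradient step.
x_raw = 2.6265 - 0.05*25.506 = 1.3512
y_raw = -0.0181 - 0.05*3.819 = -0.2091
Step 3: Project onto [-2, 4].
x_proj = clip(1.3512) = 1.3512
y_proj = clip(-0.2091) = -0.2091
Step 4: Evaluate f.
f(1.3512, -0.2091) = 23.3018


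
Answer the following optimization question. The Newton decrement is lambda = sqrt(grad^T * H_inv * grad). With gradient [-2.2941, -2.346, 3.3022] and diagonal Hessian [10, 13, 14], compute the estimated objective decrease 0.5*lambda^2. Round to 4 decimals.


Step 1: H is diagonal, so H^(-1) * g = [-0.2294, -0.1805, 0.2359].
Step 2: g^T H^(-1) g = sum_i g_i^2 / H_ii
  = (-2.2941)^2/10 + (-2.346)^2/13 + (3.3022)^2/14
  = 0.5263 + 0.4234 + 0.7789 = 1.7285
Step 3: Objective decrease = 0.5 * g^T H^(-1) g = 0.8643


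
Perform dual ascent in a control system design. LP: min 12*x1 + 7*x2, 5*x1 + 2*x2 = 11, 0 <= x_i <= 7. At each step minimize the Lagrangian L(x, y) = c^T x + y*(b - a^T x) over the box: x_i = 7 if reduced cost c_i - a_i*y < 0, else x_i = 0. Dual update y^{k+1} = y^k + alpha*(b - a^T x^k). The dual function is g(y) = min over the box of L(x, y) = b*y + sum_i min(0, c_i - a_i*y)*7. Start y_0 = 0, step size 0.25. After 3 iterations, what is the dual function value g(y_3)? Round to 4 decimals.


Dual ascent for LP: min 12*x1 + 7*x2, 5*x1 + 2*x2 = 11, 0 <= x_i <= 7
Step 1: y^k = 0.0, reduced costs: (12.0, 7.0)
  x^k = (0.0, 0.0), subgradient = b - a^T x = 11.0
  y^{k+1} = 0.0 + 0.25*11.0 = 2.75
Step 2: y^k = 2.75, reduced costs: (-1.75, 1.5)
  x^k = (7.0, 0.0), subgradient = b - a^T x = -24.0
  y^{k+1} = 2.75 + 0.25*-24.0 = -3.25
Step 3: y^k = -3.25, reduced costs: (28.25, 13.5)
  x^k = (0.0, 0.0), subgradient = b - a^T x = 11.0
  y^{k+1} = -3.25 + 0.25*11.0 = -0.5
Dual objective at y_3 = -0.5: reduced costs (14.5, 8.0), box minimizer x = (0.0, 0.0)
g(y_3) = b*y + (c1 - a1*y)*x1 + (c2 - a2*y)*x2 = 11*(-0.5) + 14.5*0.0 + 8.0*0.0 = -5.5 + 0.0 + 0.0 = -5.5


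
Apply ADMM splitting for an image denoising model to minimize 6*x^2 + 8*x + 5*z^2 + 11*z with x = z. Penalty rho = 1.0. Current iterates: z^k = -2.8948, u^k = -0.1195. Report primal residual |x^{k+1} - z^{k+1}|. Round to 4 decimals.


ADMM iteration with rho = 1.0, z^k = -2.8948, u^k = -0.1195
Step 1: x-update.
Minimize 6*x^2 + 8*x + (1.0/2)*(x + 2.8948 - 0.1195)^2
FOC: (2*6 + 1.0)*x = -8 + 1.0*(-2.8948 + 0.1195)
x^{k+1} = -0.8289
Step 2: z-update.
Minimize 5*z^2 + 11*z + (1.0/2)*(-0.8289 - z - 0.1195)^2
FOC: (2*5 + 1.0)*z = -11 + 1.0*(-0.8289 - 0.1195)
z^{k+1} = -1.0862
Step 3: u-update.
u^{k+1} = -0.1195 - 0.8289 + 1.0862 = 0.1378
Step 4: Primal residual = |-0.8289 + 1.0862| = 0.2573


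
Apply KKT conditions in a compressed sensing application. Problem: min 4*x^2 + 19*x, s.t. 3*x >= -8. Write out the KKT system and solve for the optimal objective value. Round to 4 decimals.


Step 1: Try lambda = 0 (constraint inactive).
Stationarity: 2*4*x + 19 = 0
x* = -19/(2*4) = -2.375
Check constraint: 3*-2.375 = -7.125 >= -8 -- satisfied.
Step 2: Compute optimal value.
f(x*) = 4*(-2.375)^2 + 19*(-2.375) = -22.5625


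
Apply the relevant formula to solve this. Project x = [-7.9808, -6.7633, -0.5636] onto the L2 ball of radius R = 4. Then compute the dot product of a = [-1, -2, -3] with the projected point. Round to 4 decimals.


Step 1: Compute ||x|| (intermediates to 6 decimals).
||x|| = sqrt((-7.9808)^2 + (-6.7633)^2 + (-0.5636)^2) = 10.476309
Step 2: Project.
Since ||x|| > R, scale = R/||x|| = 4/10.476309 = 0.381814, proj(x) = scale * x
proj(x) = [-3.047181, -2.582323, -0.21519]
Step 3: Dot product.
a^T * proj(x) = -1*(-3.047181) - 2*(-2.582323) - 3*(-0.21519) = 8.8574


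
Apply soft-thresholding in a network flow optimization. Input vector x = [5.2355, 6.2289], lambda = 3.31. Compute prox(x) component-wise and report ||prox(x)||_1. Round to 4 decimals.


Soft-thresholding with lambda = 3.31:
prox(5.2355) = sign(5.2355)*max(|5.2355| - 3.31, 0) = 1.9255
prox(6.2289) = sign(6.2289)*max(|6.2289| - 3.31, 0) = 2.9189
prox(x) = [1.9255, 2.9189]
||prox(x)||_1 = 1.9255 + 2.9189 = 4.8444


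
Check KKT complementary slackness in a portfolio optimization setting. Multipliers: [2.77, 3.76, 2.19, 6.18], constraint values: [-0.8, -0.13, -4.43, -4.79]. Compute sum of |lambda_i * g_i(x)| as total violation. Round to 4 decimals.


KKT complementary slackness check:
lambda_1 * g_1 = 2.77 * -0.8 = -2.216
lambda_2 * g_2 = 3.76 * -0.13 = -0.4888
lambda_3 * g_3 = 2.19 * -4.43 = -9.7017
lambda_4 * g_4 = 6.18 * -4.79 = -29.6022
Total violation = 2.216 + 0.4888 + 9.7017 + 29.6022 = 42.0087


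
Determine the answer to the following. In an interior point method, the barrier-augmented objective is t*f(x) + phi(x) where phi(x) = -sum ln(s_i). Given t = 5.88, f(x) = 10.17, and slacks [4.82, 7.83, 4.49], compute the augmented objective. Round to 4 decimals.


Step 1: Compute log-barrier.
ln values: [1.5728, 2.058, 1.5019]
phi = -(1.5728 + 2.058 + 1.5019) = -5.1326
Step 2: Compute augmented objective.
t*f(x) = 5.88*10.17 = 59.7996
Total = 59.7996 - 5.1326 = 54.667


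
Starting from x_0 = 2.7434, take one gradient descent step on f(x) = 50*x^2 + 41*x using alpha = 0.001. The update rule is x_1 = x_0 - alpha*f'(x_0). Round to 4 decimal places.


We compute the gradient at x_0 and apply the update.
f'(x) = 100*x + 41
f'(2.7434) = 100*2.7434 + 41 = 315.34
x_1 = 2.7434 - 0.001*315.34 = 2.4281


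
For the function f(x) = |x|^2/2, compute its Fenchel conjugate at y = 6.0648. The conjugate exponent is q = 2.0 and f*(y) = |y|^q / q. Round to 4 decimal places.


The conjugate exponent q satisfies 1/p + 1/q = 1.
p = 2, so q = 2/(2 - 1) = 2.0
|y|^q = 6.0648^2.0 = 36.7818
f*(6.0648) = 36.7818 / 2.0 = 18.3909


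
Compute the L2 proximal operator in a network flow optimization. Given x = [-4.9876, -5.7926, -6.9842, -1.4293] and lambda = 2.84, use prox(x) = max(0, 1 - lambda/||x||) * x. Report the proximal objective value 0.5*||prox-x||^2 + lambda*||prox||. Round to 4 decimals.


Step 1: Compute ||x||.
||x|| = 10.4524
Step 2: Compute scaling factor.
scale = max(0, 1 - 2.84/10.4524) = 0.7283
Step 3: prox(x) = [-3.6324, -4.2187, -5.0865, -1.0409]
||prox(x)|| = 7.6124
Step 4: Proximal objective.
0.5*||prox-x||^2 = 4.0328
lambda*||prox|| = 21.6192
Total = 25.652


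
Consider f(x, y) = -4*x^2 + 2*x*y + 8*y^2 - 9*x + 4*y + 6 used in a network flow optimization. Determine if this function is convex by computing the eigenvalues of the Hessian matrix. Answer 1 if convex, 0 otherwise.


The Hessian of f(x,y) = -4*x^2 + 2*x*y + 8*y^2 - 9*x + 4*y + 6 is:
H = [[-8, 2], [2, 16]]
Trace = -8 + 16 = 8
Determinant = -8*16 - (2)^2 = -132
Discriminant = (8)^2 - 4*-132 = 592.0
Eigenvalues: lambda_1 = -8.1655, lambda_2 = 16.1655
The function is not convex.

0


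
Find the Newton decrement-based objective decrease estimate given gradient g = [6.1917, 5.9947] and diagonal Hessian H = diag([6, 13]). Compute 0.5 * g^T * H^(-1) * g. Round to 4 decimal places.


Step 1: H is diagonal, so H^(-1) * g = [1.032, 0.4611].
Step 2: g^T H^(-1) g = sum_i g_i^2 / H_ii
  = (6.1917)^2/6 + (5.9947)^2/13
  = 6.3895 + 2.7643 = 9.1539
Step 3: Objective decrease = 0.5 * g^T H^(-1) g = 4.5769


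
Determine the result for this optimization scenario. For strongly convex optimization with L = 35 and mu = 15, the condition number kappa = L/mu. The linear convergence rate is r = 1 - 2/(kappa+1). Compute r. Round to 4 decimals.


Step 1: Compute the condition number.
kappa = L/mu = 35/15 = 2.3333
Step 2: Compute the convergence rate.
r = 1 - 2/(kappa + 1) = 1 - 2*mu/(L + mu) = (L - mu)/(L + mu) = 20/50 = 0.4


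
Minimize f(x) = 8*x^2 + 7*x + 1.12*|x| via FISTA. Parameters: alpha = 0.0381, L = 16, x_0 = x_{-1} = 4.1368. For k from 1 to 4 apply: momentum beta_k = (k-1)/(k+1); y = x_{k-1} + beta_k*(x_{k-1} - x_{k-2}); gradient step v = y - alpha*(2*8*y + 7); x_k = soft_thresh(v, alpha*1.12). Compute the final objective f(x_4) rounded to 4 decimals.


FISTA on f(x) = 8*x^2 + 7*x + 1.12*|x|
L = 16, alpha = 0.0381
Iteration 1: beta = 0.0, y = 4.1368 + 0.0*(4.1368 - 4.1368) = 4.1368
  grad(y) = 73.1888, v = y - alpha*grad = 1.3483
  prox(v) = soft_thresh(1.3483, 0.0427) = 1.3056
Iteration 2: beta = 0.3333, y = 1.3056 + 0.3333*(1.3056 - 4.1368) = 0.3619
  grad(y) = 12.7906, v = y - alpha*grad = -0.1254
  prox(v) = soft_thresh(-0.1254, 0.0427) = -0.0827
Iteration 3: beta = 0.5, y = -0.0827 + 0.5*(-0.0827 - 1.3056) = -0.7769
  grad(y) = -5.4308, v = y - alpha*grad = -0.57
  prox(v) = soft_thresh(-0.57, 0.0427) = -0.5273
Iteration 4: beta = 0.6, y = -0.5273 + 0.6*(-0.5273 + 0.0827) = -0.7941
  grad(y) = -5.7056, v = y - alpha*grad = -0.5767
  prox(v) = soft_thresh(-0.5767, 0.0427) = -0.534
f(x_4) = 8*(-0.534)^2 + 7*(-0.534) + 1.12*|-0.534| = -0.8586
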